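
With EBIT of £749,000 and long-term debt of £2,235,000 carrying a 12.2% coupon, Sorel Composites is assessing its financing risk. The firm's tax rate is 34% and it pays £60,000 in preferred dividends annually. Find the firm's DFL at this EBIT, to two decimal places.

1.94

Annual interest charges come to £272,670.00.
Pre-tax preferred-dividend burden = £60,000 ÷ (1 − 0.34) = £90,909.09.
DFL = EBIT ÷ [EBIT − I − D_p/(1−t)] = £749,000 ÷ [£749,000 − £272,670.00 − £90,909.09] = £749,000 ÷ £385,420.91 = 1.9433.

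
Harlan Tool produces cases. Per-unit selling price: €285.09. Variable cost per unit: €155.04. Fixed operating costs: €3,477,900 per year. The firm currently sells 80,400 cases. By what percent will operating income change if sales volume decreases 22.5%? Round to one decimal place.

Total contribution margin = 80,400 × €130.05 = €10,456,020.00.
EBIT = €10,456,020.00 − €3,477,900 = €6,978,120.00.
DOL = contribution ÷ EBIT = €10,456,020.00 ÷ €6,978,120.00 = 1.4984.
Operating income changes by 1.4984 × -22.5% = -33.7%.

-33.7%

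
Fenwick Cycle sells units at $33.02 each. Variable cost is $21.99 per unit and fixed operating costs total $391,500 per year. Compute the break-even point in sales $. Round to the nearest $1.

CM per unit = $33.02 − $21.99 = $11.03; CM ratio = $11.03 / $33.02 = 0.3340.
Break-even revenue = fixed costs × price ÷ CM = $391,500 × $33.02 ÷ $11.03 = $1,172,015.

$1,172,015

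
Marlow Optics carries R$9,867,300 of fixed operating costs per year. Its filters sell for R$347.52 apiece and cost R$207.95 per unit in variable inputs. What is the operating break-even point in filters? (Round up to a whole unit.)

70,698 filters

Contribution margin per unit = R$347.52 − R$207.95 = R$139.57.
Break-even Q = R$9,867,300 / R$139.57 = 70,697.86 → 70,698 filters.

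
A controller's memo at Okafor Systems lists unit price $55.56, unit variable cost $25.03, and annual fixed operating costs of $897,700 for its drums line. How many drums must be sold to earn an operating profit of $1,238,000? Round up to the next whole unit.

Each unit contributes $55.56 − $25.03 = $30.53.
Units = (FC + target) / CM = ($897,700 + $1,238,000) / $30.53 = 69,954.14, so 69,955 drums.

69,955 drums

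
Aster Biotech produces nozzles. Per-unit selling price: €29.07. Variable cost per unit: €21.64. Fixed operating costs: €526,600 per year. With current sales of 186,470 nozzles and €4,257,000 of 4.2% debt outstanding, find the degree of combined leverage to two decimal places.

Total contribution margin = 186,470 × €7.43 = €1,385,472.10.
Operating income = contribution − fixed costs = €1,385,472.10 − €526,600 = €858,872.10. Interest = €178,794.00, so EBIT − I = €680,078.10.
Degree of total leverage = total CM / (EBIT − interest) = €1,385,472.10 / €680,078.10 = 2.0372.

2.04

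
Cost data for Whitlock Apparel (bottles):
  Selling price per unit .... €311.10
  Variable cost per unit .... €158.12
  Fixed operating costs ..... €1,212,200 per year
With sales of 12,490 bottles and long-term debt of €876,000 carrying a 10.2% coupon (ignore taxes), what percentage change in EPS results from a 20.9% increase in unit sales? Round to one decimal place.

+65.6%

Total contribution margin = 12,490 × €152.98 = €1,910,720.20.
Subtracting fixed costs: EBIT = €1,910,720.20 − €1,212,200 = €698,520.20.
After interest of €89,352.00, pre-tax earnings = €609,168.20.
DCL = total CM / (EBIT − I) = €1,910,720.20 / €609,168.20 = 3.1366.
EPS therefore changes by 3.1366 × (+20.9%) = +65.6%.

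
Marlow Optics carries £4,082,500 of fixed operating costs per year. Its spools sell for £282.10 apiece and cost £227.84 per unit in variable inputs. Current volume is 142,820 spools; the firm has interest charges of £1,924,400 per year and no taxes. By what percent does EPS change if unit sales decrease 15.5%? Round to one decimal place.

-68.9%

At 142,820 units, contribution = 142,820 × £54.26 = £7,749,413.20.
Subtracting fixed costs: EBIT = £7,749,413.20 − £4,082,500 = £3,666,913.20.
Interest = £1,924,400.00, so EBIT − I = £1,742,513.20.
DCL = total CM / (EBIT − I) = £7,749,413.20 / £1,742,513.20 = 4.4473.
EPS therefore changes by 4.4473 × (-15.5%) = -68.9%.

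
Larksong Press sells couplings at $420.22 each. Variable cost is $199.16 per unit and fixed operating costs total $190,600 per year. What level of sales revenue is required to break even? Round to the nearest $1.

$362,318

CM per unit = $420.22 − $199.16 = $221.06; CM ratio = $221.06 / $420.22 = 0.5261.
Break-even revenue = fixed costs × price ÷ CM = $190,600 × $420.22 ÷ $221.06 = $362,318.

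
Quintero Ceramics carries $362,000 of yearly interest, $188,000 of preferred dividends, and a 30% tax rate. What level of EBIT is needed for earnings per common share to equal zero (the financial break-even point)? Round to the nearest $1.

Grossing the preferred dividend up to pre-tax terms: $188,000 / (1 − 0.30) = $268,571.43.
Financial break-even EBIT = interest + D_p ÷ (1 − t) = $362,000 + $268,571.43 = $630,571.43.

$630,571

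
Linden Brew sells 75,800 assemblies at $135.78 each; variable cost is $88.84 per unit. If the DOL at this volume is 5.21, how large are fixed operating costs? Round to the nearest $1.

Total contribution margin = 75,800 × $46.94 = $3,558,052.00.
Since DOL = CM ÷ EBIT, EBIT = $3,558,052.00 ÷ 5.21 = $682,927.45.
Fixed costs = CM − EBIT = $3,558,052.00 − $682,927.45 = $2,875,125.

$2,875,125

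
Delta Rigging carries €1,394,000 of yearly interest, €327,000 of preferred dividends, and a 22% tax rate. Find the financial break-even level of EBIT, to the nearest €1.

Preferred dividends are paid after tax, so their pre-tax equivalent is €327,000 ÷ (1 − 0.22) = €419,230.77.
Financial break-even EBIT = interest + D_p ÷ (1 − t) = €1,394,000 + €419,230.77 = €1,813,230.77.

€1,813,231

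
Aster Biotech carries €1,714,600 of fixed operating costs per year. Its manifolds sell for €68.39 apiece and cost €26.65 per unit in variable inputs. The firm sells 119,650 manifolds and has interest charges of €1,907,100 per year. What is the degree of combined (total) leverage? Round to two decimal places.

3.64

Total contribution margin = 119,650 × €41.74 = €4,994,191.00.
EBIT = €4,994,191.00 − €1,714,600 = €3,279,591.00. Interest = €1,907,100.00, so EBIT − I = €1,372,491.00.
Degree of total leverage = total CM / (EBIT − interest) = €4,994,191.00 / €1,372,491.00 = 3.6388.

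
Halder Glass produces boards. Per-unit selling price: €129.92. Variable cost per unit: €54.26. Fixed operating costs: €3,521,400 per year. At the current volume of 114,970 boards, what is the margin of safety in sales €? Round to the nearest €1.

€8,890,110

Contribution margin per unit = €129.92 − €54.26 = €75.66. Break-even units = €3,521,400 ÷ €75.66 = 46,542.43; break-even revenue = 46,542.43 × €129.92 = €6,046,792.07.
Actual sales revenue = 114,970 × €129.92 = €14,936,902.40.
Margin of safety = €14,936,902.40 − €6,046,792.07 = €8,890,110.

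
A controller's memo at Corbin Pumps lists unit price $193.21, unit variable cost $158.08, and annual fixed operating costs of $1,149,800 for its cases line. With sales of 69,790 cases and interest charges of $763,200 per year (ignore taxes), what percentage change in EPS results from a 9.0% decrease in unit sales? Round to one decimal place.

-41.0%

Contribution at this volume is 69,790 × $35.13 = $2,451,722.70.
EBIT = $2,451,722.70 − $1,149,800 = $1,301,922.70.
Interest = $763,200.00, so EBIT − I = $538,722.70.
DCL = total CM / (EBIT − I) = $2,451,722.70 / $538,722.70 = 4.5510.
EPS therefore changes by 4.5510 × (-9.0%) = -41.0%.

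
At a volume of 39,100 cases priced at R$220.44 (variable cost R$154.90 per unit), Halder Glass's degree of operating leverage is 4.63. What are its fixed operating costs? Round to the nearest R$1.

Contribution at this volume is 39,100 × R$65.54 = R$2,562,614.00.
DOL = contribution / EBIT, so EBIT = R$2,562,614.00 / 4.63 = R$553,480.35.
Fixed costs = CM − EBIT = R$2,562,614.00 − R$553,480.35 = R$2,009,134.

R$2,009,134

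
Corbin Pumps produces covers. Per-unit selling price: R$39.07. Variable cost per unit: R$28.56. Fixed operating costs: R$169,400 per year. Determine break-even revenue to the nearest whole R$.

Contribution margin per unit = R$39.07 − R$28.56 = R$10.51, a CM ratio of R$10.51 ÷ R$39.07 = 0.2690.
Break-even sales = FC ÷ CM ratio = R$169,400 × R$39.07 / R$10.51 = R$629,730.

R$629,730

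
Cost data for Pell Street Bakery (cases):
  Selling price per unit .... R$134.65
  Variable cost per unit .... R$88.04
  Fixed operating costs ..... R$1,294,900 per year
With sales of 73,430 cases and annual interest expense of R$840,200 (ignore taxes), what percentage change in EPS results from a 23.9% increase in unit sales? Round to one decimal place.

+63.5%

Contribution at this volume is 73,430 × R$46.61 = R$3,422,572.30.
Operating income = contribution − fixed costs = R$3,422,572.30 − R$1,294,900 = R$2,127,672.30.
Interest = R$840,200.00, so EBIT − I = R$1,287,472.30.
DCL = total CM / (EBIT − I) = R$3,422,572.30 / R$1,287,472.30 = 2.6584.
%ΔEPS = DCL × %ΔSales = 2.6584 × +23.9% = +63.5%.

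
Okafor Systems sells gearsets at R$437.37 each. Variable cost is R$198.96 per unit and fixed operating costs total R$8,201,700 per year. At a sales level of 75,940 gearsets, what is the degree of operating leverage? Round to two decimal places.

1.83

Contribution at this volume is 75,940 × R$238.41 = R$18,104,855.40.
Operating income = contribution − fixed costs = R$18,104,855.40 − R$8,201,700 = R$9,903,155.40.
DOL = contribution ÷ EBIT = R$18,104,855.40 ÷ R$9,903,155.40 = 1.8282.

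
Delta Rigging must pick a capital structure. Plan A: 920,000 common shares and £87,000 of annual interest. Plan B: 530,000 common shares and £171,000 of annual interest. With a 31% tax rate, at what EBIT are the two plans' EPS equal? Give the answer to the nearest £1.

£285,154

At indifference, (EBIT − 87,000)(1 − t)/920,000 = (EBIT − 171,000)(1 − t)/530,000.
The (1 − t) factor cancels: (EBIT − 87,000) × 530,000 = (EBIT − 171,000) × 920,000.
EBIT × (920,000 − 530,000) = 171,000 × 920,000 − 87,000 × 530,000 = 111,210,000,000, so EBIT = 111,210,000,000 ÷ 390,000 = 285,153.85.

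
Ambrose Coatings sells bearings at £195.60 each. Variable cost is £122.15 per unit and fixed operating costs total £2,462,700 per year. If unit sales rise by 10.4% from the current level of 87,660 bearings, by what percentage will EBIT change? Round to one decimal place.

Contribution at this volume is 87,660 × £73.45 = £6,438,627.00.
EBIT = £6,438,627.00 − £2,462,700 = £3,975,927.00.
Degree of operating leverage = £6,438,627.00 / £3,975,927.00 = 1.6194.
So EBIT moves 1.6194 × (+10.4%) = +16.8%.

+16.8%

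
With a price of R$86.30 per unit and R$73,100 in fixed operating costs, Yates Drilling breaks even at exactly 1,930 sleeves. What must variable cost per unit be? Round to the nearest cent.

At break-even, FC = Q × (P − VC), so P − VC = R$73,100 ÷ 1,930 = R$37.8756.
Hence VC = price − CM = R$86.30 − R$37.8756 = R$48.42.

R$48.42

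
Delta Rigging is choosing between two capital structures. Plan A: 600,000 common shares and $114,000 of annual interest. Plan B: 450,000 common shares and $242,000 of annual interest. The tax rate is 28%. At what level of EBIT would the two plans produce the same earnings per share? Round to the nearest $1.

Set EPS_A = EPS_B: (EBIT − $114,000)(1 − 0.28) ÷ 600,000 = (EBIT − $242,000)(1 − 0.28) ÷ 450,000.
The (1 − t) factor cancels: (EBIT − 114,000) × 450,000 = (EBIT − 242,000) × 600,000.
EBIT × (600,000 − 450,000) = 242,000 × 600,000 − 114,000 × 450,000 = 93,900,000,000, so EBIT = 93,900,000,000 ÷ 150,000 = 626,000.00.

$626,000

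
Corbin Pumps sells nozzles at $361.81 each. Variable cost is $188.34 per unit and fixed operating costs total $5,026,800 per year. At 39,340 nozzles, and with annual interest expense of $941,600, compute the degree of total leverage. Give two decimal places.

At 39,340 units, contribution = 39,340 × $173.47 = $6,824,309.80.
Subtracting fixed costs: EBIT = $6,824,309.80 − $5,026,800 = $1,797,509.80. Interest = $941,600.00.
DOL = $6,824,309.80 ÷ $1,797,509.80 = 3.7965; DFL = $1,797,509.80 ÷ $855,909.80 = 2.1001.
Combined leverage = 3.7965 × 2.1001 = 7.9730.

7.97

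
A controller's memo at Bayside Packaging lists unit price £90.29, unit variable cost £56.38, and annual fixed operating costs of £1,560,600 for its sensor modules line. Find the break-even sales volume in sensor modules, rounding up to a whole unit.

Contribution margin per unit = £90.29 − £56.38 = £33.91.
Break-even Q = £1,560,600 / £33.91 = 46,021.82 → 46,022 sensor modules.

46,022 sensor modules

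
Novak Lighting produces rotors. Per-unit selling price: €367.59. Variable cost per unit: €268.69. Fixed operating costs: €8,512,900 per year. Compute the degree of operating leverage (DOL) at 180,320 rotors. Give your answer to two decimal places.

1.91

At 180,320 units, contribution = 180,320 × €98.90 = €17,833,648.00.
Subtracting fixed costs: EBIT = €17,833,648.00 − €8,512,900 = €9,320,748.00.
So DOL = total CM / EBIT = €17,833,648.00 / €9,320,748.00 = 1.9133.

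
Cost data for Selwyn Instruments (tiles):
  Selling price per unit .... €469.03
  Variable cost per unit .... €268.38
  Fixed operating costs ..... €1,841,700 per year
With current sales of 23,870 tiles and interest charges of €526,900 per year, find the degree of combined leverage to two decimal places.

Total contribution margin = 23,870 × €200.65 = €4,789,515.50.
Subtracting fixed costs: EBIT = €4,789,515.50 − €1,841,700 = €2,947,815.50. Interest = €526,900.00.
DOL = €4,789,515.50 ÷ €2,947,815.50 = 1.6248; DFL = €2,947,815.50 ÷ €2,420,915.50 = 1.2176.
DCL = DOL × DFL = 1.6248 × 1.2176 = 1.9784.

1.98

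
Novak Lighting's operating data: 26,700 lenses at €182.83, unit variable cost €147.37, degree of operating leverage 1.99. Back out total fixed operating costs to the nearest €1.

Contribution at this volume is 26,700 × €35.46 = €946,782.00.
DOL = contribution / EBIT, so EBIT = €946,782.00 / 1.99 = €475,769.85.
And FC = contribution − EBIT = €946,782.00 − €475,769.85 = €471,012.

€471,012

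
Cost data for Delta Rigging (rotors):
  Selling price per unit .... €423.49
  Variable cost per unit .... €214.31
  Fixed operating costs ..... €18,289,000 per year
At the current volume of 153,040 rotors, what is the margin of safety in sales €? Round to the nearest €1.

Contribution margin per unit = €423.49 − €214.31 = €209.18. Break-even units = €18,289,000 ÷ €209.18 = 87,431.88; break-even revenue = 87,431.88 × €423.49 = €37,026,525.53.
Current sales = 153,040 × €423.49 = €64,810,909.60.
Margin of safety = €64,810,909.60 − €37,026,525.53 = €27,784,384.

€27,784,384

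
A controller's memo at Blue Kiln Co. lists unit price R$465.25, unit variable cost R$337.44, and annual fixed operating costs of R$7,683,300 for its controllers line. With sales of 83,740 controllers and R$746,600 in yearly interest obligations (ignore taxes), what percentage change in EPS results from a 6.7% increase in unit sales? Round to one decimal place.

+31.5%

Contribution at this volume is 83,740 × R$127.81 = R$10,702,809.40.
EBIT = R$10,702,809.40 − R$7,683,300 = R$3,019,509.40.
After interest of R$746,600.00, pre-tax earnings = R$2,272,909.40.
DCL = total CM / (EBIT − I) = R$10,702,809.40 / R$2,272,909.40 = 4.7089.
EPS therefore changes by 4.7089 × (+6.7%) = +31.5%.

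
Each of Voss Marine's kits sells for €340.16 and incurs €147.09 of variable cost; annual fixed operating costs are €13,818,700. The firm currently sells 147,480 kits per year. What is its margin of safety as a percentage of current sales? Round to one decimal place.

51.5%

Contribution margin per unit = €340.16 − €147.09 = €193.07. Break-even units = €13,818,700 ÷ €193.07 = 71,573.52; break-even revenue = 71,573.52 × €340.16 = €24,346,449.43.
Current sales = 147,480 × €340.16 = €50,166,796.80.
Margin of safety = (€50,166,796.80 − €24,346,449.43) ÷ €50,166,796.80 = 51.5%.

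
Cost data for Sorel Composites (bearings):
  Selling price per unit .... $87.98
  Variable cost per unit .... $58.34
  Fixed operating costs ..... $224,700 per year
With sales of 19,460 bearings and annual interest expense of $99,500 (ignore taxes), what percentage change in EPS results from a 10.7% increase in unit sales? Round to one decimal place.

At 19,460 units, contribution = 19,460 × $29.64 = $576,794.40.
Operating income = contribution − fixed costs = $576,794.40 − $224,700 = $352,094.40.
After interest of $99,500.00, pre-tax earnings = $252,594.40.
Degree of combined leverage = contribution ÷ (EBIT − I) = $576,794.40 ÷ $252,594.40 = 2.2835.
%ΔEPS = DCL × %ΔSales = 2.2835 × +10.7% = +24.4%.

+24.4%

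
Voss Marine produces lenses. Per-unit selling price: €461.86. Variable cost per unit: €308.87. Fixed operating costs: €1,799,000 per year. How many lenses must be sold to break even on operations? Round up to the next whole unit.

Each unit contributes €461.86 − €308.87 = €152.99.
Break-even Q = €1,799,000 / €152.99 = 11,758.94 → 11,759 lenses.

11,759 lenses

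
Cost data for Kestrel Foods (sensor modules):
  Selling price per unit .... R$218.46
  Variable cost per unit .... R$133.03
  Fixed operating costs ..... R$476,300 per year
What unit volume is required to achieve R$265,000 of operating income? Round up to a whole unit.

8,678 sensor modules

Unit CM = price − variable cost = R$218.46 − R$133.03 = R$85.43.
Need Q such that Q × R$85.43 − R$476,300 = R$265,000, i.e. Q = R$741,300 / R$85.43 = 8,677.28 → 8,678.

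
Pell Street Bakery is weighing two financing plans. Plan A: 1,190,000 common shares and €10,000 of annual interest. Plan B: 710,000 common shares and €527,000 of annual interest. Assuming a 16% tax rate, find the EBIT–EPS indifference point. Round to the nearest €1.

€1,291,729

Set EPS_A = EPS_B: (EBIT − €10,000)(1 − 0.16) ÷ 1,190,000 = (EBIT − €527,000)(1 − 0.16) ÷ 710,000.
The (1 − t) factor cancels: (EBIT − 10,000) × 710,000 = (EBIT − 527,000) × 1,190,000.
EBIT × (1,190,000 − 710,000) = 527,000 × 1,190,000 − 10,000 × 710,000 = 620,030,000,000, so EBIT = 620,030,000,000 ÷ 480,000 = 1,291,729.17.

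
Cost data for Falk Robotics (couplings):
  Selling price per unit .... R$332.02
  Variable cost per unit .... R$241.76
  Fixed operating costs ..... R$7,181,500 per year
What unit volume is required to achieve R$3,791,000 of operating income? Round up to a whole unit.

121,566 couplings

Unit CM = price − variable cost = R$332.02 − R$241.76 = R$90.26.
Required volume = (fixed costs + target profit) ÷ CM = (R$7,181,500 + R$3,791,000) ÷ R$90.26 = 121,565.48, so 121,566 couplings.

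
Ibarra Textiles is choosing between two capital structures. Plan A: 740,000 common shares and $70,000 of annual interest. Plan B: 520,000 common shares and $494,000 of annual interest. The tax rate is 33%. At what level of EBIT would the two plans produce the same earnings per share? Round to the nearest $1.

Set EPS_A = EPS_B: (EBIT − $70,000)(1 − 0.33) ÷ 740,000 = (EBIT − $494,000)(1 − 0.33) ÷ 520,000.
The (1 − t) factor cancels: (EBIT − 70,000) × 520,000 = (EBIT − 494,000) × 740,000.
Solving, EBIT = (494,000·740,000 − 70,000·520,000) / (740,000 − 520,000) = 329,160,000,000 / 220,000 = 1,496,181.82.

$1,496,182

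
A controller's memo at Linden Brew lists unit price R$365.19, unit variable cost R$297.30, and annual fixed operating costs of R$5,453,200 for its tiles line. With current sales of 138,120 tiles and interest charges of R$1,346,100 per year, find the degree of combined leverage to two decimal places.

3.64

Contribution at this volume is 138,120 × R$67.89 = R$9,376,966.80.
Operating income = contribution − fixed costs = R$9,376,966.80 − R$5,453,200 = R$3,923,766.80. Interest = R$1,346,100.00.
DOL = R$9,376,966.80 ÷ R$3,923,766.80 = 2.3898; DFL = R$3,923,766.80 ÷ R$2,577,666.80 = 1.5222.
DCL = DOL × DFL = 2.3898 × 1.5222 = 3.6378.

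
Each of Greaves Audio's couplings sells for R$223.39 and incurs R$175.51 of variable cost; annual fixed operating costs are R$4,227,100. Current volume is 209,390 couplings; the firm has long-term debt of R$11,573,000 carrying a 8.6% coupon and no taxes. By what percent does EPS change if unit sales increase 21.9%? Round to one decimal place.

At 209,390 units, contribution = 209,390 × R$47.88 = R$10,025,593.20.
Operating income = contribution − fixed costs = R$10,025,593.20 − R$4,227,100 = R$5,798,493.20.
Interest = R$995,278.00, so EBIT − I = R$4,803,215.20.
Degree of combined leverage = contribution ÷ (EBIT − I) = R$10,025,593.20 ÷ R$4,803,215.20 = 2.0873.
EPS therefore changes by 2.0873 × (+21.9%) = +45.7%.

+45.7%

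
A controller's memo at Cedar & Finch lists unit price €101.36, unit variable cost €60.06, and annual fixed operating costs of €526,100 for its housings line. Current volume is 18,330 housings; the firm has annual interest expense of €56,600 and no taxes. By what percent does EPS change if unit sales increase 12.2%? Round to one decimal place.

Contribution at this volume is 18,330 × €41.30 = €757,029.00.
Operating income = contribution − fixed costs = €757,029.00 − €526,100 = €230,929.00.
Interest = €56,600.00, so EBIT − I = €174,329.00.
DCL = total CM / (EBIT − I) = €757,029.00 / €174,329.00 = 4.3425.
EPS therefore changes by 4.3425 × (+12.2%) = +53.0%.

+53.0%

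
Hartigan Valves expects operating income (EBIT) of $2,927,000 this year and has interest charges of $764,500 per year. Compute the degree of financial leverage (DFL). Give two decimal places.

Interest = $764,500.00.
Degree of financial leverage = EBIT / (EBIT − interest) = $2,927,000 / $2,162,500.00 = 1.3535.

1.35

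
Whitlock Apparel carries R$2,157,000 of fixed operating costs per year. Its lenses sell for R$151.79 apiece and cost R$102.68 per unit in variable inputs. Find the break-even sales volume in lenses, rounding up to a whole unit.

43,922 lenses

Unit CM = price − variable cost = R$151.79 − R$102.68 = R$49.11.
Units to break even: R$2,157,000 ÷ R$49.11 = 43,921.81, rounded up to 43,922.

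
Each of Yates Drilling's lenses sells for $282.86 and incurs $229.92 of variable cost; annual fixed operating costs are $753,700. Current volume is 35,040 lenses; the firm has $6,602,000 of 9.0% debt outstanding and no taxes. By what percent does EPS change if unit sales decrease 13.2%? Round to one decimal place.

-48.3%

At 35,040 units, contribution = 35,040 × $52.94 = $1,855,017.60.
EBIT = $1,855,017.60 − $753,700 = $1,101,317.60.
After interest of $594,180.00, pre-tax earnings = $507,137.60.
Degree of combined leverage = contribution ÷ (EBIT − I) = $1,855,017.60 ÷ $507,137.60 = 3.6578.
EPS therefore changes by 3.6578 × (-13.2%) = -48.3%.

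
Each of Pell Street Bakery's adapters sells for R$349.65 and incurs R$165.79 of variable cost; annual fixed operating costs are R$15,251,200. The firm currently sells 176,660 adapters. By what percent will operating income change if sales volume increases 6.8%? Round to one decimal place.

Total contribution margin = 176,660 × R$183.86 = R$32,480,707.60.
Operating income = contribution − fixed costs = R$32,480,707.60 − R$15,251,200 = R$17,229,507.60.
Degree of operating leverage = R$32,480,707.60 / R$17,229,507.60 = 1.8852.
So EBIT moves 1.8852 × (+6.8%) = +12.8%.

+12.8%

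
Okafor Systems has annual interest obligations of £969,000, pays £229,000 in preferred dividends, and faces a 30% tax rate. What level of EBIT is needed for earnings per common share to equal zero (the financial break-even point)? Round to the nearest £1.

Preferred dividends are paid after tax, so their pre-tax equivalent is £229,000 ÷ (1 − 0.30) = £327,142.86.
EPS = 0 when EBIT covers interest plus the pre-tax preferred burden: £969,000 + £327,142.86 = £1,296,142.86.

£1,296,143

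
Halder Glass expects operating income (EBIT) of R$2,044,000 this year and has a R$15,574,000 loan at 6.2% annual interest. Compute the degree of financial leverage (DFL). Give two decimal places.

Interest = R$965,588.00.
Degree of financial leverage = EBIT / (EBIT − interest) = R$2,044,000 / R$1,078,412.00 = 1.8954.

1.90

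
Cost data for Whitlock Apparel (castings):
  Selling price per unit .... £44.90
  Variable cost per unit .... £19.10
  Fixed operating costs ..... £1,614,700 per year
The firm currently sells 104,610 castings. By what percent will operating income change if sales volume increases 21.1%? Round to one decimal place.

+52.5%

At 104,610 units, contribution = 104,610 × £25.80 = £2,698,938.00.
Subtracting fixed costs: EBIT = £2,698,938.00 − £1,614,700 = £1,084,238.00.
So DOL = total CM / EBIT = £2,698,938.00 / £1,084,238.00 = 2.4892.
Operating income changes by 2.4892 × +21.1% = +52.5%.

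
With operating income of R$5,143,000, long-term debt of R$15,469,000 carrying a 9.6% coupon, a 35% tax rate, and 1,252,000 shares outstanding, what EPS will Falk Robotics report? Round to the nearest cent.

R$1.90

Interest = R$1,485,024.00, so EBT = R$5,143,000 − R$1,485,024.00 = R$3,657,976.00.
Net income = R$3,657,976.00 × (1 − 0.35) = R$2,377,684.40.
EPS = R$2,377,684.40 ÷ 1,252,000 = R$1.90.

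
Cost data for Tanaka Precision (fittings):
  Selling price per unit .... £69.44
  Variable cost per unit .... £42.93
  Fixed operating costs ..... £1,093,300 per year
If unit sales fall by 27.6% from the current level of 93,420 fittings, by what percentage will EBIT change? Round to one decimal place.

-49.4%

Contribution at this volume is 93,420 × £26.51 = £2,476,564.20.
Operating income = contribution − fixed costs = £2,476,564.20 − £1,093,300 = £1,383,264.20.
DOL = contribution ÷ EBIT = £2,476,564.20 ÷ £1,383,264.20 = 1.7904.
Operating income changes by 1.7904 × -27.6% = -49.4%.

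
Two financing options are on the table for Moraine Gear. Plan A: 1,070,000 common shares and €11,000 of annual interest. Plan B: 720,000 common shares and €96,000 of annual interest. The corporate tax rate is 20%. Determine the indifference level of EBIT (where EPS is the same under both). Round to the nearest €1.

At indifference, (EBIT − 11,000)(1 − t)/1,070,000 = (EBIT − 96,000)(1 − t)/720,000.
Cancelling (1 − t) and cross-multiplying: 720,000·(EBIT − 11,000) = 1,070,000·(EBIT − 96,000).
Solving, EBIT = (96,000·1,070,000 − 11,000·720,000) / (1,070,000 − 720,000) = 94,800,000,000 / 350,000 = 270,857.14.

€270,857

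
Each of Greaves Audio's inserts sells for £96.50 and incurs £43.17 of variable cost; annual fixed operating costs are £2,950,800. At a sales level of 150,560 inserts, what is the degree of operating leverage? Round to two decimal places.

1.58

Contribution at this volume is 150,560 × £53.33 = £8,029,364.80.
Subtracting fixed costs: EBIT = £8,029,364.80 − £2,950,800 = £5,078,564.80.
Degree of operating leverage = £8,029,364.80 / £5,078,564.80 = 1.5810.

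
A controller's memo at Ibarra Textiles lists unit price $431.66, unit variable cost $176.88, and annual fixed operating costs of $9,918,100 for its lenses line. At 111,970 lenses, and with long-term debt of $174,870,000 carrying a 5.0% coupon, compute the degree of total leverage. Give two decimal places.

2.89

Contribution at this volume is 111,970 × $254.78 = $28,527,716.60.
Subtracting fixed costs: EBIT = $28,527,716.60 − $9,918,100 = $18,609,616.60. Interest = $8,743,500.00, so EBIT − I = $9,866,116.60.
DCL = contribution ÷ (EBIT − I) = $28,527,716.60 ÷ $9,866,116.60 = 2.8915.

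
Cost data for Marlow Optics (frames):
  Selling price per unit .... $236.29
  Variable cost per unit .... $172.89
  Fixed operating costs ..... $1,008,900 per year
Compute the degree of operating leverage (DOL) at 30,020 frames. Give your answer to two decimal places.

2.13

Contribution at this volume is 30,020 × $63.40 = $1,903,268.00.
EBIT = $1,903,268.00 − $1,008,900 = $894,368.00.
DOL = contribution ÷ EBIT = $1,903,268.00 ÷ $894,368.00 = 2.1281.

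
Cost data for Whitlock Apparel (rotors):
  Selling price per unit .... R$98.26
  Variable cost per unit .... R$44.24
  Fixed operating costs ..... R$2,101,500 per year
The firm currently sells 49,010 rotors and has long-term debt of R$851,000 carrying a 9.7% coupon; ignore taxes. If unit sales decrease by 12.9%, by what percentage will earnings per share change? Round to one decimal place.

-73.7%

Contribution at this volume is 49,010 × R$54.02 = R$2,647,520.20.
Subtracting fixed costs: EBIT = R$2,647,520.20 − R$2,101,500 = R$546,020.20.
After interest of R$82,547.00, pre-tax earnings = R$463,473.20.
DCL = total CM / (EBIT − I) = R$2,647,520.20 / R$463,473.20 = 5.7123.
EPS therefore changes by 5.7123 × (-12.9%) = -73.7%.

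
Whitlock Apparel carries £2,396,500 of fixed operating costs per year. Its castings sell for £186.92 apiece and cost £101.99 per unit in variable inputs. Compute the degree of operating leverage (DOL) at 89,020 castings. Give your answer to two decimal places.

1.46

At 89,020 units, contribution = 89,020 × £84.93 = £7,560,468.60.
Operating income = contribution − fixed costs = £7,560,468.60 − £2,396,500 = £5,163,968.60.
DOL = contribution ÷ EBIT = £7,560,468.60 ÷ £5,163,968.60 = 1.4641.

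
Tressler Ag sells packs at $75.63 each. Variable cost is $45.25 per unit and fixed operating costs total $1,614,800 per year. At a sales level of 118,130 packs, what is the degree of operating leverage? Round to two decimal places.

1.82

At 118,130 units, contribution = 118,130 × $30.38 = $3,588,789.40.
Operating income = contribution − fixed costs = $3,588,789.40 − $1,614,800 = $1,973,989.40.
Degree of operating leverage = $3,588,789.40 / $1,973,989.40 = 1.8180.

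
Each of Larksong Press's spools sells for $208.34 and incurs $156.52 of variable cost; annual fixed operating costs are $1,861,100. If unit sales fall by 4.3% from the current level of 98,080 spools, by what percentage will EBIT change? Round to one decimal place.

Contribution at this volume is 98,080 × $51.82 = $5,082,505.60.
Operating income = contribution − fixed costs = $5,082,505.60 − $1,861,100 = $3,221,405.60.
DOL = contribution ÷ EBIT = $5,082,505.60 ÷ $3,221,405.60 = 1.5777.
Operating income changes by 1.5777 × -4.3% = -6.8%.

-6.8%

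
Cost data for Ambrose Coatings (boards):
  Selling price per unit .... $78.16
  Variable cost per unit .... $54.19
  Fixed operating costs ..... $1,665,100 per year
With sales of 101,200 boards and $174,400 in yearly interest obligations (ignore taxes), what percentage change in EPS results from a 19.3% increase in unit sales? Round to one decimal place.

+79.9%

Contribution at this volume is 101,200 × $23.97 = $2,425,764.00.
Operating income = contribution − fixed costs = $2,425,764.00 − $1,665,100 = $760,664.00.
Interest = $174,400.00, so EBIT − I = $586,264.00.
Degree of combined leverage = contribution ÷ (EBIT − I) = $2,425,764.00 ÷ $586,264.00 = 4.1377.
EPS therefore changes by 4.1377 × (+19.3%) = +79.9%.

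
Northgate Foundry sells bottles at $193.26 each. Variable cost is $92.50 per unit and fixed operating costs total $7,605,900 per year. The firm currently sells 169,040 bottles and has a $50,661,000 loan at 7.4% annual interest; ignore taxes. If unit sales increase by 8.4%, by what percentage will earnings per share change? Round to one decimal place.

Total contribution margin = 169,040 × $100.76 = $17,032,470.40.
EBIT = $17,032,470.40 − $7,605,900 = $9,426,570.40.
Interest = $3,748,914.00, so EBIT − I = $5,677,656.40.
Degree of combined leverage = contribution ÷ (EBIT − I) = $17,032,470.40 ÷ $5,677,656.40 = 2.9999.
%ΔEPS = DCL × %ΔSales = 2.9999 × +8.4% = +25.2%.

+25.2%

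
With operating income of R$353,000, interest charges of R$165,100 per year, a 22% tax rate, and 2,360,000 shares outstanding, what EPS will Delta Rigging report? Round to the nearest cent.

R$0.06

Pre-tax income = R$353,000 − R$165,100.00 = R$187,900.00.
Net income = R$187,900.00 × (1 − 0.22) = R$146,562.00.
Per share: R$146,562.00 / 2,360,000 shares = R$0.06.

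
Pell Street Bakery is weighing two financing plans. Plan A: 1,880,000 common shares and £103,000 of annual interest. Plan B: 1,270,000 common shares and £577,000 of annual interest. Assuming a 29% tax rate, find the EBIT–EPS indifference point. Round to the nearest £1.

£1,563,852

Set EPS_A = EPS_B: (EBIT − £103,000)(1 − 0.29) ÷ 1,880,000 = (EBIT − £577,000)(1 − 0.29) ÷ 1,270,000.
Cancelling (1 − t) and cross-multiplying: 1,270,000·(EBIT − 103,000) = 1,880,000·(EBIT − 577,000).
EBIT × (1,880,000 − 1,270,000) = 577,000 × 1,880,000 − 103,000 × 1,270,000 = 953,950,000,000, so EBIT = 953,950,000,000 ÷ 610,000 = 1,563,852.46.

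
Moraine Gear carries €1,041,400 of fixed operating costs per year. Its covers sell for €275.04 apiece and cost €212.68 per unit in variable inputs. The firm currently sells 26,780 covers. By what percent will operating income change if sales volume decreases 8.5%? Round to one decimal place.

-22.6%

Contribution at this volume is 26,780 × €62.36 = €1,670,000.80.
Operating income = contribution − fixed costs = €1,670,000.80 − €1,041,400 = €628,600.80.
So DOL = total CM / EBIT = €1,670,000.80 / €628,600.80 = 2.6567.
%ΔEBIT = DOL × %ΔSales = 2.6567 × -8.5% = -22.6%.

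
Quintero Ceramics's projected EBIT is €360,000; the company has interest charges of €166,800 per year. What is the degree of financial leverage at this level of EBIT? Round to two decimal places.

Interest = €166,800.00.
DFL = EBIT ÷ (EBIT − I) = €360,000 ÷ (€360,000 − €166,800.00) = €360,000 ÷ €193,200.00 = 1.8634.

1.86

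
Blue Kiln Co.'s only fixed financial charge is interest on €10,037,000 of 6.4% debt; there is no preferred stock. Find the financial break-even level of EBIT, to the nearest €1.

Annual interest = 6.4% × €10,037,000 = €642,368.00.
With no preferred dividends, EPS = 0 when EBIT exactly covers interest, so the financial break-even EBIT is €642,368.00.

€642,368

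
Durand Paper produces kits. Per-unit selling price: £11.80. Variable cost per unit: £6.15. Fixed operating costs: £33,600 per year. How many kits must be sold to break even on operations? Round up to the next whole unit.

Unit CM = price − variable cost = £11.80 − £6.15 = £5.65.
Break-even Q = £33,600 / £5.65 = 5,946.90 → 5,947 kits.

5,947 kits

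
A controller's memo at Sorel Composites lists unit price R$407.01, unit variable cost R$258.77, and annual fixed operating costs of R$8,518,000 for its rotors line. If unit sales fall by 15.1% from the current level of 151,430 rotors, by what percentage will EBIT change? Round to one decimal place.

-24.3%

At 151,430 units, contribution = 151,430 × R$148.24 = R$22,447,983.20.
EBIT = R$22,447,983.20 − R$8,518,000 = R$13,929,983.20.
DOL = contribution ÷ EBIT = R$22,447,983.20 ÷ R$13,929,983.20 = 1.6115.
%ΔEBIT = DOL × %ΔSales = 1.6115 × -15.1% = -24.3%.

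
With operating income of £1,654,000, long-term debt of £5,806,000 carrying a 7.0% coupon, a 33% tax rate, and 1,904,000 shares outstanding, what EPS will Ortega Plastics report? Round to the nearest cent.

Interest = £406,420.00, so EBT = £1,654,000 − £406,420.00 = £1,247,580.00.
After tax at 33%: net income = £1,247,580.00 × 0.67 = £835,878.60.
EPS = £835,878.60 ÷ 1,904,000 = £0.44.

£0.44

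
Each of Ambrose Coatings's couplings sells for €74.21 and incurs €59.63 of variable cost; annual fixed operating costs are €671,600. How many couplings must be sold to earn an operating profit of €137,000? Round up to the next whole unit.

Contribution margin per unit = €74.21 − €59.63 = €14.58.
Need Q such that Q × €14.58 − €671,600 = €137,000, i.e. Q = €808,600 / €14.58 = 55,459.53 → 55,460.

55,460 couplings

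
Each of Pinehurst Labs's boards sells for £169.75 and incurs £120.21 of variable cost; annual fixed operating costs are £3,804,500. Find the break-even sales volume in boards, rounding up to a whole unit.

76,797 boards

Unit CM = price − variable cost = £169.75 − £120.21 = £49.54.
Units to break even: £3,804,500 ÷ £49.54 = 76,796.53, rounded up to 76,797.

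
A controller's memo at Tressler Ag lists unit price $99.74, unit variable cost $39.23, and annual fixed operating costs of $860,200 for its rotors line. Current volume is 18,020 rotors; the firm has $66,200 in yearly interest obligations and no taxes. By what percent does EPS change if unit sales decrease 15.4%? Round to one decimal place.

-102.4%

At 18,020 units, contribution = 18,020 × $60.51 = $1,090,390.20.
EBIT = $1,090,390.20 − $860,200 = $230,190.20.
Interest = $66,200.00, so EBIT − I = $163,990.20.
Degree of combined leverage = contribution ÷ (EBIT − I) = $1,090,390.20 ÷ $163,990.20 = 6.6491.
EPS therefore changes by 6.6491 × (-15.4%) = -102.4%.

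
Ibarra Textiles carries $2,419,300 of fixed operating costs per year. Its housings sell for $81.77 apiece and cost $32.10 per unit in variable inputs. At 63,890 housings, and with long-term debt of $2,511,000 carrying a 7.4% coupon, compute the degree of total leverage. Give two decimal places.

Contribution at this volume is 63,890 × $49.67 = $3,173,416.30.
Operating income = contribution − fixed costs = $3,173,416.30 − $2,419,300 = $754,116.30. Interest = $185,814.00.
DOL = $3,173,416.30 ÷ $754,116.30 = 4.2081; DFL = $754,116.30 ÷ $568,302.30 = 1.3270.
Combined leverage = 4.2081 × 1.3270 = 5.5841.

5.58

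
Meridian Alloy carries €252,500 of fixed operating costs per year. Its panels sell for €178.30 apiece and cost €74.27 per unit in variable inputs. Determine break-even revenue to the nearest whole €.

€432,767

Contribution margin per unit = €178.30 − €74.27 = €104.03, a CM ratio of €104.03 ÷ €178.30 = 0.5835.
Break-even sales = FC ÷ CM ratio = €252,500 × €178.30 / €104.03 = €432,767.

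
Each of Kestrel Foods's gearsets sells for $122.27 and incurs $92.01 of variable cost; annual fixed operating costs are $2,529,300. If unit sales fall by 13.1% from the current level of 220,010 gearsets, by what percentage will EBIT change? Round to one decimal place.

-21.1%

Total contribution margin = 220,010 × $30.26 = $6,657,502.60.
EBIT = $6,657,502.60 − $2,529,300 = $4,128,202.60.
DOL = contribution ÷ EBIT = $6,657,502.60 ÷ $4,128,202.60 = 1.6127.
So EBIT moves 1.6127 × (-13.1%) = -21.1%.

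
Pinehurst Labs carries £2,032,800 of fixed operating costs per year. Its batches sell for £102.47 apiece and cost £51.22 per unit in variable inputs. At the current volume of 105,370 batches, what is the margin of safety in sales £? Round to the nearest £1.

£6,732,854

Contribution margin per unit = £102.47 − £51.22 = £51.25. Break-even units = £2,032,800 ÷ £51.25 = 39,664.39; break-even revenue = 39,664.39 × £102.47 = £4,064,410.07.
Current sales = 105,370 × £102.47 = £10,797,263.90.
Margin of safety = £10,797,263.90 − £4,064,410.07 = £6,732,854.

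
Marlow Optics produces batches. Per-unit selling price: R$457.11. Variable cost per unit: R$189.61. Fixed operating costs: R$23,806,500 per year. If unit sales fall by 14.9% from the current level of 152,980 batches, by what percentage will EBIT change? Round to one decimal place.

At 152,980 units, contribution = 152,980 × R$267.50 = R$40,922,150.00.
Subtracting fixed costs: EBIT = R$40,922,150.00 − R$23,806,500 = R$17,115,650.00.
Degree of operating leverage = R$40,922,150.00 / R$17,115,650.00 = 2.3909.
Operating income changes by 2.3909 × -14.9% = -35.6%.

-35.6%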